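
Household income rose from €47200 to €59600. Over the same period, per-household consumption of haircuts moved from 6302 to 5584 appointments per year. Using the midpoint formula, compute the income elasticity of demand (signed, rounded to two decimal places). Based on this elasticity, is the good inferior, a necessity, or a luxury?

%ΔQ = (5584 − 6302)/[( 6302 + 5584)/2] = -718/5943 = -0.120814…
%ΔIncome = (59600 − 47200)/[( 47200 + 59600)/2] = 12400/53400 = 0.232209…
E_income = (-718/5943) / (12400/53400) = -0.5202…
E_income < 0 ⇒ inferior good.

-0.52; inferior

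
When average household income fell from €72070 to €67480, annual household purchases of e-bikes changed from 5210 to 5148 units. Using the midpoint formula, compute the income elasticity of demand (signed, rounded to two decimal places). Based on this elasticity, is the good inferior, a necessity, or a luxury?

0.18; necessity

%ΔQ = (5148 − 5210)/[( 5210 + 5148)/2] = -62/5179 = -0.011971…
%ΔIncome = (67480 − 72070)/[( 72070 + 67480)/2] = -4590/69775 = -0.065782…
E_income = (-62/5179) / (-4590/69775) = 0.1819…
0 < E_income < 1 ⇒ normal good, necessity.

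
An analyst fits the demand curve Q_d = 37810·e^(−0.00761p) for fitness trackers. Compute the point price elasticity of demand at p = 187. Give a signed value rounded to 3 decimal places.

-1.423

dQ_d/dp = −0.00761·Q_d = -69.3362. At p = 187, Q_d = 9111.19.
Ed = (dQ_d/dp)·(p/Q_d) = (-69.3362) × (187/9111.19) = -1.42307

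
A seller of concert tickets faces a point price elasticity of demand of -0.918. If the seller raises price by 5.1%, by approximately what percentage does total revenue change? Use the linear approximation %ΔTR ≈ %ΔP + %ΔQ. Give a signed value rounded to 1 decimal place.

%ΔQ ≈ Ed × %ΔP = (-0.918) × (+5.1%) = -4.6818%
%ΔTR ≈ %ΔP + %ΔQ = (+5.1%) + (-4.6818%) = +0.4182%

+0.4%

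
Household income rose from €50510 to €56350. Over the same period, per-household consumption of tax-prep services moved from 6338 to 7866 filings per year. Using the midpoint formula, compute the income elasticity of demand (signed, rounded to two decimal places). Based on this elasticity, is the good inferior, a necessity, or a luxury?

1.97; luxury

%ΔQ = (7866 − 6338)/[( 6338 + 7866)/2] = 1528/7102 = 0.215150…
%ΔIncome = (56350 − 50510)/[( 50510 + 56350)/2] = 5840/53430 = 0.109301…
E_income = (1528/7102) / (5840/53430) = 1.9684…
E_income > 1 ⇒ normal good, luxury.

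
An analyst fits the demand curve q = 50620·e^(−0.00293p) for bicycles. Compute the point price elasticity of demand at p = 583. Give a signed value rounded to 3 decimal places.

-1.708

dq/dp = −0.00293·q = -26.874. At p = 583, q = 9172.01.
Ed = (dq/dp)·(p/q) = (-26.874) × (583/9172.01) = -1.70819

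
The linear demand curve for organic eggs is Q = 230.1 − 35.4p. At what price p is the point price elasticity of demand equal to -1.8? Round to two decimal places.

Ed = −35.4p/(230.1 − 35.4p). Set this equal to -1.8:
35.4p = 1.8·(230.1 − 35.4p) ⇒ 35.4p(1 + 1.8) = 1.8·230.1
p = 1.8·230.1 / (35.4·2.8) = 4.1785…

4.18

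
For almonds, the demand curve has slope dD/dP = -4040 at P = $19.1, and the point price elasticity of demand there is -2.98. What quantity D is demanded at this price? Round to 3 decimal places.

25893.960

Ed = (dD/dP)·(P/D) ⇒ D = (dD/dP)·P/Ed = (-4040)·19.1/(-2.98) = 25893.95973…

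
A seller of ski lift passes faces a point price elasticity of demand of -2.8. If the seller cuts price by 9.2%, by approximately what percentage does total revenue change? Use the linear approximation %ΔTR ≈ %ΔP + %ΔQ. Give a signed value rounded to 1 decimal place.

+16.6%

%ΔQ ≈ Ed × %ΔP = (-2.8) × (-9.2%) = +25.7600%
%ΔTR ≈ %ΔP + %ΔQ = (-9.2%) + (+25.7600%) = +16.5600%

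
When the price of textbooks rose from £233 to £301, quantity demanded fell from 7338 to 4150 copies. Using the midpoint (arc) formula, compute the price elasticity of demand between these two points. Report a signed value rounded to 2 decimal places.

%ΔQ = (4150 − 7338) / [(7338 + 4150)/2] = -3188/5744 = -0.555013…
%ΔP = (301 − 233) / [(233 + 301)/2] = 68/267 = 0.254681…
Arc Ed = %ΔQ / %ΔP = (-3188/5744) / (68/267) = -2.1792…

-2.18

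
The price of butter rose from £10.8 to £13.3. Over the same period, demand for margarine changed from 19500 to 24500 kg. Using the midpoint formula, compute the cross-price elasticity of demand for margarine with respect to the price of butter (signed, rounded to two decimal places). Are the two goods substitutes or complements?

%ΔQ_{margarine} = (24500 − 19500)/avg = 5000/22000 = 0.227272…
%ΔP_{butter} = (13.3 − 10.8)/avg = 2.5/12.05 = 0.207468…
E_cross = (5000/22000) / (2.5/12.05) = 1.0954…
E_cross > 0 ⇒ the goods are substitutes.

1.10; substitutes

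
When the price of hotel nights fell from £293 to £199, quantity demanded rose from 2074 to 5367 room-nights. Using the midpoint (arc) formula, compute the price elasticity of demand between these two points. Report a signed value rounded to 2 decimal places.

-2.32

%ΔQ = (5367 − 2074) / [(2074 + 5367)/2] = 3293/3720.5 = 0.885096…
%ΔP = (199 − 293) / [(293 + 199)/2] = -94/246 = -0.382113…
Arc Ed = %ΔQ / %ΔP = (3293/3720.5) / (-94/246) = -2.3163…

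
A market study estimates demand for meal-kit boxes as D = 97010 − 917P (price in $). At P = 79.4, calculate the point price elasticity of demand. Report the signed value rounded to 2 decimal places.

-3.01

dD/dP = −917. At P = 79.4, D = 97010 − 917(79.4) = 24200.2.
Ed = (dD/dP)·(P/D) = −917 × (79.4/24200.2) = -3.0086…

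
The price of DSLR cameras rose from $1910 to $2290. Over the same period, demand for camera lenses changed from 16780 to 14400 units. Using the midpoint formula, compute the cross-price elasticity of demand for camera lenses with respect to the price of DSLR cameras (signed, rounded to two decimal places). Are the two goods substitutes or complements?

%ΔQ_{camera lenses} = (14400 − 16780)/avg = -2380/15590 = -0.152661…
%ΔP_{DSLR cameras} = (2290 − 1910)/avg = 380/2100 = 0.180952…
E_cross = (-2380/15590) / (380/2100) = -0.8436…
E_cross < 0 ⇒ the goods are complements.

-0.84; complements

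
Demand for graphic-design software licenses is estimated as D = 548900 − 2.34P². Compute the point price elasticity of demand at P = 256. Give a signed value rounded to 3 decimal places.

dD/dP = −2·2.34·P = -1198.08. At P = 256, D = 395545.76.
Ed = (dD/dP)·(P/D) = (-1198.08) × (256/395545.76) = -0.77540…

-0.775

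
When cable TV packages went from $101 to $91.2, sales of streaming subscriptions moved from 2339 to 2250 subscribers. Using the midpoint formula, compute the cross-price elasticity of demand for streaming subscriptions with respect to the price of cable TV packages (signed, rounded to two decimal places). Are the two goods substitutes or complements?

%ΔQ_{streaming subscriptions} = (2250 − 2339)/avg = -89/2294.5 = -0.038788…
%ΔP_{cable TV packages} = (91.2 − 101)/avg = -9.8/96.1 = -0.101977…
E_cross = (-89/2294.5) / (-9.8/96.1) = 0.3803…
E_cross > 0 ⇒ the goods are substitutes.

0.38; substitutes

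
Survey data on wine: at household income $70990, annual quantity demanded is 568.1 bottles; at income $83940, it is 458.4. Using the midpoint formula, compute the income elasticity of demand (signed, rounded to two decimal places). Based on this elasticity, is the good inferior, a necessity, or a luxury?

-1.28; inferior

%ΔQ = (458.4 − 568.1)/[( 568.1 + 458.4)/2] = -109.7/513.25 = -0.213735…
%ΔIncome = (83940 − 70990)/[( 70990 + 83940)/2] = 12950/77465 = 0.167172…
E_income = (-109.7/513.25) / (12950/77465) = -1.2785…
E_income < 0 ⇒ inferior good.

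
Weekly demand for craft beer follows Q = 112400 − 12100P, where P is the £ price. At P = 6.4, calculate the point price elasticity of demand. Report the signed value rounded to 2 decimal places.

dQ/dP = −12100. At P = 6.4, Q = 112400 − 12100(6.4) = 34960.
Ed = (dQ/dP)·(P/Q) = −12100 × (6.4/34960) = -2.2151…

-2.22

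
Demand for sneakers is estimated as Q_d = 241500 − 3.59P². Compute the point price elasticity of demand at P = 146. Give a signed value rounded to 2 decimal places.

dQ_d/dP = −2·3.59·P = -1048.28. At P = 146, Q_d = 164975.56.
Ed = (dQ_d/dP)·(P/Q_d) = (-1048.28) × (146/164975.56) = -0.9277…

-0.93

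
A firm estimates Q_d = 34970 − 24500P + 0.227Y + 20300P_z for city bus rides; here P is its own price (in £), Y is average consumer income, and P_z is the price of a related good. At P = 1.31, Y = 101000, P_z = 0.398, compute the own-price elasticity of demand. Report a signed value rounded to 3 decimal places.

-0.947

At the given values, Q_d = 34970 − 24500(1.31) + 0.227(101000) + 20300(0.398) = 33881.4.
∂Q_d/∂P = −24500.
E = (-24500) × (1.31/33881.4) = -0.94727…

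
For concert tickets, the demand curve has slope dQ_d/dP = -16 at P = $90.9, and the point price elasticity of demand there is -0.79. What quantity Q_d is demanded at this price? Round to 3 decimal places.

Ed = (dQ_d/dP)·(P/Q_d) ⇒ Q_d = (dQ_d/dP)·P/Ed = (-16)·90.9/(-0.79) = 1841.01265…

1841.013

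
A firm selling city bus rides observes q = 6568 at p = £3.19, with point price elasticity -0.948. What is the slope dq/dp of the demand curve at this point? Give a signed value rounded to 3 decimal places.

Ed = (dq/dp)·(p/q) ⇒ dq/dp = Ed·q/p = (-0.948)·6568/3.19 = -1951.86959…

-1951.870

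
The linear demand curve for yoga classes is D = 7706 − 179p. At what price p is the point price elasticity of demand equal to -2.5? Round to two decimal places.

Ed = −179p/(7706 − 179p). Set this equal to -2.5:
179p = 2.5·(7706 − 179p) ⇒ 179p(1 + 2.5) = 2.5·7706
p = 2.5·7706 / (179·3.5) = 30.7501…

30.75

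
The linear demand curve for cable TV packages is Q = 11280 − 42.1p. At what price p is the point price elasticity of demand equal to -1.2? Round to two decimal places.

146.15

Ed = −42.1p/(11280 − 42.1p). Set this equal to -1.2:
42.1p = 1.2·(11280 − 42.1p) ⇒ 42.1p(1 + 1.2) = 1.2·11280
p = 1.2·11280 / (42.1·2.2) = 146.1455…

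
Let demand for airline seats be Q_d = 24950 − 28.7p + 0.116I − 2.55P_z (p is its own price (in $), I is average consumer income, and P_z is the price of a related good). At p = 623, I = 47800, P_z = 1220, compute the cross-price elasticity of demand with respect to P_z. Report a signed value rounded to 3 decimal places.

-0.327

At the given values, Q_d = 24950 − 28.7(623) + 0.116(47800) − 2.55(1220) = 9503.7.
∂Q_d/∂P_z = -2.55.
E = (-2.55) × (1220/9503.7) = -0.32734…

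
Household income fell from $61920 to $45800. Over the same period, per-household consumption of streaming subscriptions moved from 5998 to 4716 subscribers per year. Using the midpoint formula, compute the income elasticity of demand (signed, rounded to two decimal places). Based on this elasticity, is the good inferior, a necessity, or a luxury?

0.80; necessity

%ΔQ = (4716 − 5998)/[( 5998 + 4716)/2] = -1282/5357 = -0.239313…
%ΔIncome = (45800 − 61920)/[( 61920 + 45800)/2] = -16120/53860 = -0.299294…
E_income = (-1282/5357) / (-16120/53860) = 0.7995…
0 < E_income < 1 ⇒ normal good, necessity.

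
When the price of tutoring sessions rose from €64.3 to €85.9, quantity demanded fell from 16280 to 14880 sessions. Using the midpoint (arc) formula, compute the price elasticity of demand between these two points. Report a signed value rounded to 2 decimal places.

-0.31

%ΔQ = (14880 − 16280) / [(16280 + 14880)/2] = -1400/15580 = -0.089858…
%ΔP = (85.9 − 64.3) / [(64.3 + 85.9)/2] = 21.6/75.1 = 0.287616…
Arc Ed = %ΔQ / %ΔP = (-1400/15580) / (21.6/75.1) = -0.3124…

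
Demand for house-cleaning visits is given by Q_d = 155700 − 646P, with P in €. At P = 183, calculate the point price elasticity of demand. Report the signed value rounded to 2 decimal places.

dQ_d/dP = −646. At P = 183, Q_d = 155700 − 646(183) = 37482.
Ed = (dQ_d/dP)·(P/Q_d) = −646 × (183/37482) = -3.1539…

-3.15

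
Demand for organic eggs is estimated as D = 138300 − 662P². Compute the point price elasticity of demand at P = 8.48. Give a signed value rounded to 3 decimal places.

-1.050

dD/dP = −2·662·P = -11227.52. At P = 8.48, D = 90695.3152.
Ed = (dD/dP)·(P/D) = (-11227.52) × (8.48/90695.3152) = -1.04977…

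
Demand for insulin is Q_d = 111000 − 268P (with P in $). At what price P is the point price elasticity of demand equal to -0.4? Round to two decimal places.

118.34

Ed = −268P/(111000 − 268P). Set this equal to -0.4:
268P = 0.4·(111000 − 268P) ⇒ 268P(1 + 0.4) = 0.4·111000
P = 0.4·111000 / (268·1.4) = 118.3368…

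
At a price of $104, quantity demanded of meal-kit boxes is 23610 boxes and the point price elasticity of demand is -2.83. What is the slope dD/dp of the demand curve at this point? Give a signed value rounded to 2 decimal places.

-642.46

Ed = (dD/dp)·(p/D) ⇒ dD/dp = Ed·D/p = (-2.83)·23610/104 = -642.4644…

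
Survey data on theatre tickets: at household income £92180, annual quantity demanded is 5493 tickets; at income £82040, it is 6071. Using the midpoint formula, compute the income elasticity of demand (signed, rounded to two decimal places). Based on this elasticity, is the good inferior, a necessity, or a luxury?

%ΔQ = (6071 − 5493)/[( 5493 + 6071)/2] = 578/5782 = 0.099965…
%ΔIncome = (82040 − 92180)/[( 92180 + 82040)/2] = -10140/87110 = -0.116404…
E_income = (578/5782) / (-10140/87110) = -0.8587…
E_income < 0 ⇒ inferior good.

-0.86; inferior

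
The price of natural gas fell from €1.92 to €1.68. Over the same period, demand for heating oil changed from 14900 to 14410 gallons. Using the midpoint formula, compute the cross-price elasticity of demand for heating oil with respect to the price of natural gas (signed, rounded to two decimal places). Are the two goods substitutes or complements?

0.25; substitutes

%ΔQ_{heating oil} = (14410 − 14900)/avg = -490/14655 = -0.033435…
%ΔP_{natural gas} = (1.68 − 1.92)/avg = -0.24/1.8 = -0.133333…
E_cross = (-490/14655) / (-0.24/1.8) = 0.2507…
E_cross > 0 ⇒ the goods are substitutes.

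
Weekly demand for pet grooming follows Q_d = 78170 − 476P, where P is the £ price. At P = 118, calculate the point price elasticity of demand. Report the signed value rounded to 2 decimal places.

-2.55

dQ_d/dP = −476. At P = 118, Q_d = 78170 − 476(118) = 22002.
Ed = (dQ_d/dP)·(P/Q_d) = −476 × (118/22002) = -2.5528…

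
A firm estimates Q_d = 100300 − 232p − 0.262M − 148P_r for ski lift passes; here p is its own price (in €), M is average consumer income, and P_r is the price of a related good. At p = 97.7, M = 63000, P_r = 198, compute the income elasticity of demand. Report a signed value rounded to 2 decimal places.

-0.52

At the given values, Q_d = 100300 − 232(97.7) − 0.262(63000) − 148(198) = 31823.6.
∂Q_d/∂M = -0.262.
E = (-0.262) × (63000/31823.6) = -0.5186…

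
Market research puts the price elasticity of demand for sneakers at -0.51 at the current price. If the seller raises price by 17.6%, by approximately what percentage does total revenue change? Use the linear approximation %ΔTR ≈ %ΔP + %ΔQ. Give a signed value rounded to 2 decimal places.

%ΔQ ≈ Ed × %ΔP = (-0.51) × (+17.6%) = -8.9760%
%ΔTR ≈ %ΔP + %ΔQ = (+17.6%) + (-8.9760%) = +8.6240%

+8.62%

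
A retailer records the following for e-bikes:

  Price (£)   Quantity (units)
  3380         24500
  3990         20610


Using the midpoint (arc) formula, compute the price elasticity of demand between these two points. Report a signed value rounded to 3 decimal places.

-1.042

%ΔQ = (20610 − 24500) / [(24500 + 20610)/2] = -3890/22555 = -0.172467…
%ΔP = (3990 − 3380) / [(3380 + 3990)/2] = 610/3685 = 0.165535…
Arc Ed = %ΔQ / %ΔP = (-3890/22555) / (610/3685) = -1.04187…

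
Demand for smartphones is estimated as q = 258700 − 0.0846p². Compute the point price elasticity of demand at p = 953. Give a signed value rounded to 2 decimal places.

-0.84

dq/dp = −2·0.0846·p = -161.2476. At p = 953, q = 181865.5186.
Ed = (dq/dp)·(p/q) = (-161.2476) × (953/181865.5186) = -0.8449…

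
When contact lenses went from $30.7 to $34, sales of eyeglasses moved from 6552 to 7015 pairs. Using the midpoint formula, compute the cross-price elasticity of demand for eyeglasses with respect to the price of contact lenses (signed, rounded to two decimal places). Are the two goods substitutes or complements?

0.67; substitutes

%ΔQ_{eyeglasses} = (7015 − 6552)/avg = 463/6783.5 = 0.068253…
%ΔP_{contact lenses} = (34 − 30.7)/avg = 3.3/32.35 = 0.102009…
E_cross = (463/6783.5) / (3.3/32.35) = 0.6690…
E_cross > 0 ⇒ the goods are substitutes.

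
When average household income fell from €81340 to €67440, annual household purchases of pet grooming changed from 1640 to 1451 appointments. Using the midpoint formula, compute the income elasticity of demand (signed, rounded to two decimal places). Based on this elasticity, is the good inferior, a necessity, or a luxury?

0.65; necessity

%ΔQ = (1451 − 1640)/[( 1640 + 1451)/2] = -189/1545.5 = -0.122290…
%ΔIncome = (67440 − 81340)/[( 81340 + 67440)/2] = -13900/74390 = -0.186853…
E_income = (-189/1545.5) / (-13900/74390) = 0.6544…
0 < E_income < 1 ⇒ normal good, necessity.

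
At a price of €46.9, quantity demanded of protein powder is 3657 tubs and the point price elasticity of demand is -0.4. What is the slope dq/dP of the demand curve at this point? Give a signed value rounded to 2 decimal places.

-31.19

Ed = (dq/dP)·(P/q) ⇒ dq/dP = Ed·q/P = (-0.4)·3657/46.9 = -31.1897…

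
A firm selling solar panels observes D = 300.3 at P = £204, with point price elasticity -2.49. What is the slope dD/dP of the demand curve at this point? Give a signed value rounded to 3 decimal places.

-3.665

Ed = (dD/dP)·(P/D) ⇒ dD/dP = Ed·D/P = (-2.49)·300.3/204 = -3.66542…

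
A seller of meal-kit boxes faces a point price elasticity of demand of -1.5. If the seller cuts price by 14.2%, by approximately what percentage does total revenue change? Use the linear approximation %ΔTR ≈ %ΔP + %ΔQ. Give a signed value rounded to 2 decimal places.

+7.10%

%ΔQ ≈ Ed × %ΔP = (-1.5) × (-14.2%) = +21.3000%
%ΔTR ≈ %ΔP + %ΔQ = (-14.2%) + (+21.3000%) = +7.1000%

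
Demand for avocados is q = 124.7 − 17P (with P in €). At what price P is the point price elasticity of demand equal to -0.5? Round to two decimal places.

Ed = −17P/(124.7 − 17P). Set this equal to -0.5:
17P = 0.5·(124.7 − 17P) ⇒ 17P(1 + 0.5) = 0.5·124.7
P = 0.5·124.7 / (17·1.5) = 2.4450…

2.45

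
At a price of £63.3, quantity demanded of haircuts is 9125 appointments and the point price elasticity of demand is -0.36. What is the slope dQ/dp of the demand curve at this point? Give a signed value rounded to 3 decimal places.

-51.896

Ed = (dQ/dp)·(p/Q) ⇒ dQ/dp = Ed·Q/p = (-0.36)·9125/63.3 = -51.89573…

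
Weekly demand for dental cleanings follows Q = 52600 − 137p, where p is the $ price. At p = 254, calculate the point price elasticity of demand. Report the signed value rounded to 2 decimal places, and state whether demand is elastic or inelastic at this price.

dQ/dp = −137. At p = 254, Q = 52600 − 137(254) = 17802.
Ed = (dQ/dp)·(p/Q) = −137 × (254/17802) = -1.9547…
|Ed| = 1.95 > 1, so demand is elastic.

-1.95; elastic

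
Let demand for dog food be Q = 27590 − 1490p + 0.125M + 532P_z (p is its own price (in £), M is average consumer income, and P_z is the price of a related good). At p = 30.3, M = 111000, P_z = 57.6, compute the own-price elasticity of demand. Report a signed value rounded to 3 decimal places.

-1.675

At the given values, Q = 27590 − 1490(30.3) + 0.125(111000) + 532(57.6) = 26961.2.
∂Q/∂p = −1490.
E = (-1490) × (30.3/26961.2) = -1.67451…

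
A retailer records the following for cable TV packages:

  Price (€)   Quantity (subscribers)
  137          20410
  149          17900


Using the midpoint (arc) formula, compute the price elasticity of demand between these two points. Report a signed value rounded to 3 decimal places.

%ΔQ = (17900 − 20410) / [(20410 + 17900)/2] = -2510/19155 = -0.131036…
%ΔP = (149 − 137) / [(137 + 149)/2] = 12/143 = 0.083916…
Arc Ed = %ΔQ / %ΔP = (-2510/19155) / (12/143) = -1.56151…

-1.562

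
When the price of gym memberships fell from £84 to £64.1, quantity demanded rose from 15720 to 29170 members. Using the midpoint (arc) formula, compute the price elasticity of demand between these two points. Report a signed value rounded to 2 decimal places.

%ΔQ = (29170 − 15720) / [(15720 + 29170)/2] = 13450/22445 = 0.599242…
%ΔP = (64.1 − 84) / [(84 + 64.1)/2] = -19.9/74.05 = -0.268737…
Arc Ed = %ΔQ / %ΔP = (13450/22445) / (-19.9/74.05) = -2.2298…

-2.23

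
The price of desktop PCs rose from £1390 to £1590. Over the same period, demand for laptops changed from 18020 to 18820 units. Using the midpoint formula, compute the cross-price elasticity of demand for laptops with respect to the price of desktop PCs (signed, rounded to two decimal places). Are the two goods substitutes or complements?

0.32; substitutes

%ΔQ_{laptops} = (18820 − 18020)/avg = 800/18420 = 0.043431…
%ΔP_{desktop PCs} = (1590 − 1390)/avg = 200/1490 = 0.134228…
E_cross = (800/18420) / (200/1490) = 0.3235…
E_cross > 0 ⇒ the goods are substitutes.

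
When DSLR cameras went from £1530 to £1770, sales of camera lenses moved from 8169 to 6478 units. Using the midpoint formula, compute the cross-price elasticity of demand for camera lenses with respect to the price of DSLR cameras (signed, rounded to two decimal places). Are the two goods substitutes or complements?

-1.59; complements

%ΔQ_{camera lenses} = (6478 − 8169)/avg = -1691/7323.5 = -0.230900…
%ΔP_{DSLR cameras} = (1770 − 1530)/avg = 240/1650 = 0.145454…
E_cross = (-1691/7323.5) / (240/1650) = -1.5874…
E_cross < 0 ⇒ the goods are complements.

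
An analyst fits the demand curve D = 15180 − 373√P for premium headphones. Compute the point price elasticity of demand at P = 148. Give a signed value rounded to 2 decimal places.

-0.21

dD/dP = −373/(2√P) = -15.3302. At P = 148, D = 10642.3.
Ed = (dD/dP)·(P/D) = (-15.3302) × (148/10642.3) = -0.2131…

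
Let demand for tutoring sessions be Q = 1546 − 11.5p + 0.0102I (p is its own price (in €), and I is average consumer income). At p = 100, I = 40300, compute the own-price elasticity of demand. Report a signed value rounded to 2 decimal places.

At the given values, Q = 1546 − 11.5(100) + 0.0102(40300) = 807.06.
∂Q/∂p = −11.5.
E = (-11.5) × (100/807.06) = -1.4249…

-1.42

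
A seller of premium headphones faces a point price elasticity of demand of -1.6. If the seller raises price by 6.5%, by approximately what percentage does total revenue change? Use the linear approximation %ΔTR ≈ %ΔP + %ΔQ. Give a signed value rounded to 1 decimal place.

-3.9%

%ΔQ ≈ Ed × %ΔP = (-1.6) × (+6.5%) = -10.4000%
%ΔTR ≈ %ΔP + %ΔQ = (+6.5%) + (-10.4000%) = -3.9000%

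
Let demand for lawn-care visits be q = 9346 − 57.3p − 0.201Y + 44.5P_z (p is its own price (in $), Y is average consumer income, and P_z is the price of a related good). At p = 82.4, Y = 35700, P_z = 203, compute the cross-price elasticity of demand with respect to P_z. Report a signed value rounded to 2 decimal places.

At the given values, q = 9346 − 57.3(82.4) − 0.201(35700) + 44.5(203) = 6482.28.
∂q/∂P_z = 44.5.
E = (44.5) × (203/6482.28) = 1.3935…

1.39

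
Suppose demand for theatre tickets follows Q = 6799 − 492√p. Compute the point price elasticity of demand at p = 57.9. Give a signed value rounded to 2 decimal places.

-0.61

dQ/dp = −492/(2√p) = -32.3293. At p = 57.9, Q = 3055.27.
Ed = (dQ/dp)·(p/Q) = (-32.3293) × (57.9/3055.27) = -0.6126…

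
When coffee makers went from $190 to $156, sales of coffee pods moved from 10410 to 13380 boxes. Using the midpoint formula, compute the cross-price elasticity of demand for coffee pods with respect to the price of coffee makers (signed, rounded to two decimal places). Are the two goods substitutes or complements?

%ΔQ_{coffee pods} = (13380 − 10410)/avg = 2970/11895 = 0.249684…
%ΔP_{coffee makers} = (156 − 190)/avg = -34/173 = -0.196531…
E_cross = (2970/11895) / (-34/173) = -1.2704…
E_cross < 0 ⇒ the goods are complements.

-1.27; complements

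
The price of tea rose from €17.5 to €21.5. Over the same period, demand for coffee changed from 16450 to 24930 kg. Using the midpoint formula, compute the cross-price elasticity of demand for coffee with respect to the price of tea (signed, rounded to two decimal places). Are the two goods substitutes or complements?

%ΔQ_{coffee} = (24930 − 16450)/avg = 8480/20690 = 0.409859…
%ΔP_{tea} = (21.5 − 17.5)/avg = 4/19.5 = 0.205128…
E_cross = (8480/20690) / (4/19.5) = 1.9980…
E_cross > 0 ⇒ the goods are substitutes.

2.00; substitutes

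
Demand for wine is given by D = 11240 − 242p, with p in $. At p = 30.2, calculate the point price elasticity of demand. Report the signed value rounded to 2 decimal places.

dD/dp = −242. At p = 30.2, D = 11240 − 242(30.2) = 3931.6.
Ed = (dD/dp)·(p/D) = −242 × (30.2/3931.6) = -1.8588…

-1.86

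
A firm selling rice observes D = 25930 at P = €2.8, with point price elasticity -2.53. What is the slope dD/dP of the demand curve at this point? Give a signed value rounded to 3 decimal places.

-23429.607

Ed = (dD/dP)·(P/D) ⇒ dD/dP = Ed·D/P = (-2.53)·25930/2.8 = -23429.60714…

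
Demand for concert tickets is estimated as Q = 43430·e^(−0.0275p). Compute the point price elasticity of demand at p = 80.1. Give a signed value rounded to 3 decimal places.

-2.203

dQ/dp = −0.0275·Q = -131.972. At p = 80.1, Q = 4798.97.
Ed = (dQ/dp)·(p/Q) = (-131.972) × (80.1/4798.97) = -2.20275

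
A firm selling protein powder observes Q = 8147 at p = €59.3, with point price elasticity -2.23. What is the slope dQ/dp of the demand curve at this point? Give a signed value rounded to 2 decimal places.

-306.37

Ed = (dQ/dp)·(p/Q) ⇒ dQ/dp = Ed·Q/p = (-2.23)·8147/59.3 = -306.3711…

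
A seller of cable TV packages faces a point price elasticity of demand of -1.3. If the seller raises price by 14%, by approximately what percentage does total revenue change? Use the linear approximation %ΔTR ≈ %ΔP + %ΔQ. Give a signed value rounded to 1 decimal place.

-4.2%

%ΔQ ≈ Ed × %ΔP = (-1.3) × (+14%) = -18.2000%
%ΔTR ≈ %ΔP + %ΔQ = (+14%) + (-18.2000%) = -4.2000%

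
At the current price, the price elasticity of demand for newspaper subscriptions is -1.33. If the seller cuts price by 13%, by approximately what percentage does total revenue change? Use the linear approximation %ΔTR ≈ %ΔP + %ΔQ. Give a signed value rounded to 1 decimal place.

+4.3%

%ΔQ ≈ Ed × %ΔP = (-1.33) × (-13%) = +17.2900%
%ΔTR ≈ %ΔP + %ΔQ = (-13%) + (+17.2900%) = +4.2900%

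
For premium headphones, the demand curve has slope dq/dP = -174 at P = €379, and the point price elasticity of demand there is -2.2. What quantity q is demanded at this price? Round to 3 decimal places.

29975.455

Ed = (dq/dP)·(P/q) ⇒ q = (dq/dP)·P/Ed = (-174)·379/(-2.2) = 29975.45454…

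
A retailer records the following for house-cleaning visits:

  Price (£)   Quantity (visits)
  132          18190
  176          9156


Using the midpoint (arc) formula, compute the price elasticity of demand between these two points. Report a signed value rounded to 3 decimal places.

-2.313

%ΔQ = (9156 − 18190) / [(18190 + 9156)/2] = -9034/13673 = -0.660718…
%ΔP = (176 − 132) / [(132 + 176)/2] = 44/154 = 0.285714…
Arc Ed = %ΔQ / %ΔP = (-9034/13673) / (44/154) = -2.31251…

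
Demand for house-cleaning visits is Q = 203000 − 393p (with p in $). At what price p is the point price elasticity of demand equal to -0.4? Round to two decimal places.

147.58

Ed = −393p/(203000 − 393p). Set this equal to -0.4:
393p = 0.4·(203000 − 393p) ⇒ 393p(1 + 0.4) = 0.4·203000
p = 0.4·203000 / (393·1.4) = 147.5826…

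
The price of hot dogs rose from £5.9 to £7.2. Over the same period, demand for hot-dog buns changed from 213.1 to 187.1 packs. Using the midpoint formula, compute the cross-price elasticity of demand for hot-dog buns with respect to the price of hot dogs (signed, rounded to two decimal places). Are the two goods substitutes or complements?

%ΔQ_{hot-dog buns} = (187.1 − 213.1)/avg = -26/200.1 = -0.129935…
%ΔP_{hot dogs} = (7.2 − 5.9)/avg = 1.3/6.55 = 0.198473…
E_cross = (-26/200.1) / (1.3/6.55) = -0.6546…
E_cross < 0 ⇒ the goods are complements.

-0.65; complements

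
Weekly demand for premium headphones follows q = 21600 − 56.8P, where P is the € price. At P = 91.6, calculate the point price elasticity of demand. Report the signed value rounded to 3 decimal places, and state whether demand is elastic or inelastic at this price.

-0.317; inelastic

dq/dP = −56.8. At P = 91.6, q = 21600 − 56.8(91.6) = 16397.12.
Ed = (dq/dP)·(P/q) = −56.8 × (91.6/16397.12) = -0.31730…
|Ed| = 0.317 < 1, so demand is inelastic.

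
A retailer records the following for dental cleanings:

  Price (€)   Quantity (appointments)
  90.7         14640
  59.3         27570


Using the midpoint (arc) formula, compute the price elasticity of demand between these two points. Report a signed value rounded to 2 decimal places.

-1.46

%ΔQ = (27570 − 14640) / [(14640 + 27570)/2] = 12930/21105 = 0.612651…
%ΔP = (59.3 − 90.7) / [(90.7 + 59.3)/2] = -31.4/75 = -0.418666…
Arc Ed = %ΔQ / %ΔP = (12930/21105) / (-31.4/75) = -1.4633…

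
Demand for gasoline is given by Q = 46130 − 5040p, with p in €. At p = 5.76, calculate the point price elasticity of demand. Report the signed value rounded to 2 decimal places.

dQ/dp = −5040. At p = 5.76, Q = 46130 − 5040(5.76) = 17099.6.
Ed = (dQ/dp)·(p/Q) = −5040 × (5.76/17099.6) = -1.6977…

-1.70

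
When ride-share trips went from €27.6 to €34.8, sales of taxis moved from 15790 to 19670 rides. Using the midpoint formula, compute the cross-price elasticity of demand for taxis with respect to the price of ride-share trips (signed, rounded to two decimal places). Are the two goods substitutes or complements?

%ΔQ_{taxis} = (19670 − 15790)/avg = 3880/17730 = 0.218838…
%ΔP_{ride-share trips} = (34.8 − 27.6)/avg = 7.2/31.2 = 0.230769…
E_cross = (3880/17730) / (7.2/31.2) = 0.9482…
E_cross > 0 ⇒ the goods are substitutes.

0.95; substitutes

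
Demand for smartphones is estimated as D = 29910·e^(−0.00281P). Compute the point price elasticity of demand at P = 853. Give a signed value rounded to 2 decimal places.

-2.40

dD/dP = −0.00281·D = -7.64802. At P = 853, D = 2721.72.
Ed = (dD/dP)·(P/D) = (-7.64802) × (853/2721.72) = -2.3969…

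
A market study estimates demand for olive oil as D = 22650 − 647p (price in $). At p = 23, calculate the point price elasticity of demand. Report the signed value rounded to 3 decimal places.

-1.915

dD/dp = −647. At p = 23, D = 22650 − 647(23) = 7769.
Ed = (dD/dp)·(p/D) = −647 × (23/7769) = -1.91543…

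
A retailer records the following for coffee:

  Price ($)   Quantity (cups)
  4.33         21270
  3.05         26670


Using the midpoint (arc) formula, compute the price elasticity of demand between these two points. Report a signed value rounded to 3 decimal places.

-0.649

%ΔQ = (26670 − 21270) / [(21270 + 26670)/2] = 5400/23970 = 0.225281…
%ΔP = (3.05 − 4.33) / [(4.33 + 3.05)/2] = -1.28/3.69 = -0.346883…
Arc Ed = %ΔQ / %ΔP = (5400/23970) / (-1.28/3.69) = -0.64944…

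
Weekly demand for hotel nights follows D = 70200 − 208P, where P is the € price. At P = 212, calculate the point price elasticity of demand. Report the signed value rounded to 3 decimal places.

dD/dP = −208. At P = 212, D = 70200 − 208(212) = 26104.
Ed = (dD/dP)·(P/D) = −208 × (212/26104) = -1.68924…

-1.689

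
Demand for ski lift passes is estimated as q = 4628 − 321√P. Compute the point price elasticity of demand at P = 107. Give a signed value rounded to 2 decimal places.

-1.27

dq/dP = −321/(2√P) = -15.5161. At P = 107, q = 1307.55.
Ed = (dq/dP)·(P/q) = (-15.5161) × (107/1307.55) = -1.2697…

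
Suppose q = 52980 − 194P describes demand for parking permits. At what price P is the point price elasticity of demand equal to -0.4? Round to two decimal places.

78.03

Ed = −194P/(52980 − 194P). Set this equal to -0.4:
194P = 0.4·(52980 − 194P) ⇒ 194P(1 + 0.4) = 0.4·52980
P = 0.4·52980 / (194·1.4) = 78.0265…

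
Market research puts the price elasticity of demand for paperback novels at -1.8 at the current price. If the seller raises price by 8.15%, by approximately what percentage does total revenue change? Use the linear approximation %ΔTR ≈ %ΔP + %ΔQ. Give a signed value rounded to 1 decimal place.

%ΔQ ≈ Ed × %ΔP = (-1.8) × (+8.15%) = -14.6700%
%ΔTR ≈ %ΔP + %ΔQ = (+8.15%) + (-14.6700%) = -6.5200%

-6.5%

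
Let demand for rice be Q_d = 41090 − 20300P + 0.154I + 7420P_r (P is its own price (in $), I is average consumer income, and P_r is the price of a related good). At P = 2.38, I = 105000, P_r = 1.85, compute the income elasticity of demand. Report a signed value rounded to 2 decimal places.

0.71

At the given values, Q_d = 41090 − 20300(2.38) + 0.154(105000) + 7420(1.85) = 22673.
∂Q_d/∂I = 0.154.
E = (0.154) × (105000/22673) = 0.7131…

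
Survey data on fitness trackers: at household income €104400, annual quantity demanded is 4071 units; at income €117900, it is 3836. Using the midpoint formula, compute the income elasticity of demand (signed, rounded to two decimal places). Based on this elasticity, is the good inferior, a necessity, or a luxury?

%ΔQ = (3836 − 4071)/[( 4071 + 3836)/2] = -235/3953.5 = -0.059441…
%ΔIncome = (117900 − 104400)/[( 104400 + 117900)/2] = 13500/111150 = 0.121457…
E_income = (-235/3953.5) / (13500/111150) = -0.4893…
E_income < 0 ⇒ inferior good.

-0.49; inferior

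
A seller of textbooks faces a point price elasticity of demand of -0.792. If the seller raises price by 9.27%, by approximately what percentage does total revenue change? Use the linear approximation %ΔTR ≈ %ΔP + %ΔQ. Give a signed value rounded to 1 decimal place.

%ΔQ ≈ Ed × %ΔP = (-0.792) × (+9.27%) = -7.3418%
%ΔTR ≈ %ΔP + %ΔQ = (+9.27%) + (-7.3418%) = +1.9282%

+1.9%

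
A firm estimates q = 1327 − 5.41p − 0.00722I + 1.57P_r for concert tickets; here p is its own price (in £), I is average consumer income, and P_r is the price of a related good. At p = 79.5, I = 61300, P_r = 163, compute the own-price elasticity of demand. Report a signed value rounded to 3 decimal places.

-0.606

At the given values, q = 1327 − 5.41(79.5) − 0.00722(61300) + 1.57(163) = 710.229.
∂q/∂p = −5.41.
E = (-5.41) × (79.5/710.229) = -0.60557…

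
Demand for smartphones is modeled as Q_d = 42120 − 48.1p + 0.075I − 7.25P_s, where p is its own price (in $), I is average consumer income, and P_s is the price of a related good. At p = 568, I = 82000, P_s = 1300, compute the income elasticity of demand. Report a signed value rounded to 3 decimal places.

At the given values, Q_d = 42120 − 48.1(568) + 0.075(82000) − 7.25(1300) = 11524.2.
∂Q_d/∂I = 0.075.
E = (0.075) × (82000/11524.2) = 0.53365…

0.534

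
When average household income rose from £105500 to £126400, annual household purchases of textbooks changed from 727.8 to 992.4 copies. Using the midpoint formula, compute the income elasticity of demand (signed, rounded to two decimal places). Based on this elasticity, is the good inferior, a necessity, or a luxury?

%ΔQ = (992.4 − 727.8)/[( 727.8 + 992.4)/2] = 264.6/860.1 = 0.307638…
%ΔIncome = (126400 − 105500)/[( 105500 + 126400)/2] = 20900/115950 = 0.180250…
E_income = (264.6/860.1) / (20900/115950) = 1.7067…
E_income > 1 ⇒ normal good, luxury.

1.71; luxury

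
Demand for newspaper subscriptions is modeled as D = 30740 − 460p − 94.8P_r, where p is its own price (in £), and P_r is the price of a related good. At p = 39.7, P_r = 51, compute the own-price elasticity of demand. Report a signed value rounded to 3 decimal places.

-2.389

At the given values, D = 30740 − 460(39.7) − 94.8(51) = 7643.2.
∂D/∂p = −460.
E = (-460) × (39.7/7643.2) = -2.38931…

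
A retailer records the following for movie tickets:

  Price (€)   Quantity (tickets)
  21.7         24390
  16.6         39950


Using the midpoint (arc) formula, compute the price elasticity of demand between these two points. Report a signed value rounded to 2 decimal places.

-1.82

%ΔQ = (39950 − 24390) / [(24390 + 39950)/2] = 15560/32170 = 0.483680…
%ΔP = (16.6 − 21.7) / [(21.7 + 16.6)/2] = -5.1/19.15 = -0.266318…
Arc Ed = %ΔQ / %ΔP = (15560/32170) / (-5.1/19.15) = -1.8161…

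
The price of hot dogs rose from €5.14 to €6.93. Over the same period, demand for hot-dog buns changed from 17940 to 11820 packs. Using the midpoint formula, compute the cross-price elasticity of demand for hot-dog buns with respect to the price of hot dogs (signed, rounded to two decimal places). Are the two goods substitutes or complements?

-1.39; complements

%ΔQ_{hot-dog buns} = (11820 − 17940)/avg = -6120/14880 = -0.411290…
%ΔP_{hot dogs} = (6.93 − 5.14)/avg = 1.79/6.035 = 0.296603…
E_cross = (-6120/14880) / (1.79/6.035) = -1.3866…
E_cross < 0 ⇒ the goods are complements.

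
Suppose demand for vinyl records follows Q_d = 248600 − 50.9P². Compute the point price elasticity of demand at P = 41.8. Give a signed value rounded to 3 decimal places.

-1.114

dQ_d/dP = −2·50.9·P = -4255.24. At P = 41.8, Q_d = 159665.484.
Ed = (dQ_d/dP)·(P/Q_d) = (-4255.24) × (41.8/159665.484) = -1.11401…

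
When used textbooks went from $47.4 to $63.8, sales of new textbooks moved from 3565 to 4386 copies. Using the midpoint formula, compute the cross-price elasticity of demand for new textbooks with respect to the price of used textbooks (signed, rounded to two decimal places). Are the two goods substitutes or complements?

0.70; substitutes

%ΔQ_{new textbooks} = (4386 − 3565)/avg = 821/3975.5 = 0.206514…
%ΔP_{used textbooks} = (63.8 − 47.4)/avg = 16.4/55.6 = 0.294964…
E_cross = (821/3975.5) / (16.4/55.6) = 0.7001…
E_cross > 0 ⇒ the goods are substitutes.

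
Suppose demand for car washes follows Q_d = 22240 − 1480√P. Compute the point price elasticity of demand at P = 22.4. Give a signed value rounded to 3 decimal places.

dQ_d/dP = −1480/(2√P) = -156.354. At P = 22.4, Q_d = 15235.4.
Ed = (dQ_d/dP)·(P/Q_d) = (-156.354) × (22.4/15235.4) = -0.22988…

-0.230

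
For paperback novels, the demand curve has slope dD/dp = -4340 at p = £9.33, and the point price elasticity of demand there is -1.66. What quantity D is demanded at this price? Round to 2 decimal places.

24392.89

Ed = (dD/dp)·(p/D) ⇒ D = (dD/dp)·p/Ed = (-4340)·9.33/(-1.66) = 24392.8915…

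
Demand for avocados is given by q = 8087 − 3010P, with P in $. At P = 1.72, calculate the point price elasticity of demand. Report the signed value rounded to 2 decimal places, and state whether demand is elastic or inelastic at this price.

dq/dP = −3010. At P = 1.72, q = 8087 − 3010(1.72) = 2909.8.
Ed = (dq/dP)·(P/q) = −3010 × (1.72/2909.8) = -1.7792…
|Ed| = 1.78 > 1, so demand is elastic.

-1.78; elastic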